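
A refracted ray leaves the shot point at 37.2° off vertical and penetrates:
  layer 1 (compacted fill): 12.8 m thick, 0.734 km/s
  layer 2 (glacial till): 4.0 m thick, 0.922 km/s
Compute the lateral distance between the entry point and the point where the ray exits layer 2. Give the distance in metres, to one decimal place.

Apply Snell's law at each interface; in layer i the horizontal offset is hᵢ·tan θᵢ.
Layer 1: θ = 37.20°; offset = 12.8·tan 37.20° = 9.716 m.
Layer 2: sin θ = 0.922·sin 37.2°/0.734 = 0.7595, θ = 49.42°; offset = 4.0·tan 49.42° = 4.670 m.
Summing the layer offsets gives 14.385 m.

14.4 m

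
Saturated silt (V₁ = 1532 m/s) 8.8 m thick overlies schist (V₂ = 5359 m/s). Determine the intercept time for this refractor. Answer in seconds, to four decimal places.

0.0110 s

θ_c = arcsin(V₁/V₂) = arcsin(1532/5359) = 16.61°; cos θ_c = 0.9583.
tᵢ = 2h·cos θ_c / V₁ = 2·8.8·0.9583 / 1532 = 0.01101 s.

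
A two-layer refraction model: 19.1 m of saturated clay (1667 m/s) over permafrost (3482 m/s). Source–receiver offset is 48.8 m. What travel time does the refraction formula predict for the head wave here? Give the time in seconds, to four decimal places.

t = x/V₂ + 2h·√(V₂²−V₁²)/(V₁V₂).
√(V₂²−V₁²) = √(3482²−1667²) = 3057.0 m/s; delay term = 2·19.1·3057.0/(1667·3482) = 0.02012 s.
t = 48.8/3482 + 0.02012 = 0.03413 s.

0.0341 s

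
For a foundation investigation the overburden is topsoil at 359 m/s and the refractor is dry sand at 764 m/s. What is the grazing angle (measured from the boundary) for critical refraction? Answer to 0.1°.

Critical incidence: sin θ_c = V₁/V₂ = 359/764 = 0.4699.
θ_c = arcsin 0.4699 = 28.03°.
Measured from the interface: 90° − 28.03° = 61.97°.

62.0°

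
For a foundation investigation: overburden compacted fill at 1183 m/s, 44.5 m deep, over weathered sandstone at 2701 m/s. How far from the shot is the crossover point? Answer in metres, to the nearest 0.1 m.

142.4 m

θ_c = arcsin(1183/2701) = 25.98°, so cos θ_c = 0.8990 and tᵢ = 2h cos θ_c/V₁ = 0.0676 s.
At crossover x/V₁ = x/V₂ + tᵢ ⇒ x = tᵢ/(1/V₁ − 1/V₂) = 0.06763/(8.4531e-04 − 3.7023e-04) = 142.36 m.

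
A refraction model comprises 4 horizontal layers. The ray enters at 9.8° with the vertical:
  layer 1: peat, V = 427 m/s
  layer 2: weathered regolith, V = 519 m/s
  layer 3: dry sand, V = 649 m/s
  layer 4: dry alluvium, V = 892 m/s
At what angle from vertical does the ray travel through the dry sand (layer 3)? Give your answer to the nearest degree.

Snell's law across each interface conserves sin θ / V, so sin θ_3 = V_3·sin θ₁/V₁.
sin θ_3 = 649 × sin 9.8° / 427 = 0.2587.
θ_3 = arcsin 0.2587 = 14.99°.

15°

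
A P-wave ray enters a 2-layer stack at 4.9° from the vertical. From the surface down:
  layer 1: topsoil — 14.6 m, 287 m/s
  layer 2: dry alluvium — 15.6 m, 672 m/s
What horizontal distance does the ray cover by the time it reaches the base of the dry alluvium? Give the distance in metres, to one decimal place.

p = sin θ₁/V₁ = sin 4.9°/287 = 2.9762e-04 s/m is conserved through the stack.
Layer 1: θ = 4.90°; offset = 14.6·tan 4.90° = 1.252 m.
Layer 2: sin θ = p·672 = 0.2000 → θ = 11.54°; offset = 15.6·tan 11.54° = 3.184 m.
Σ offsets = 4.436 m.

4.4 m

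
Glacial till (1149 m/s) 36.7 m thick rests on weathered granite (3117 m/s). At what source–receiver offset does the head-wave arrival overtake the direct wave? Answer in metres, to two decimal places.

x_cross = 2h·√((V₂+V₁)/(V₂−V₁)).
(V₂+V₁)/(V₂−V₁) = (3117+1149)/(3117−1149) = 2.1677; √ = 1.4723.
x_cross = 2·36.7·1.4723 = 108.07 m.

108.07 m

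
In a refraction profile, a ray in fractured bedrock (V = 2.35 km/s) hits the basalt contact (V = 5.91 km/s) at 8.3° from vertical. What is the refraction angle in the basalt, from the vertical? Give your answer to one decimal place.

sin θ₁/V₁ = sin θ₂/V₂ ⇒ sin θ₂ = 5.91·sin 8.3°/2.35 = 5.91·0.1444/2.35 = 0.3630.
θ₂ = sin⁻¹(0.3630) = 21.29° (from vertical).

21.3°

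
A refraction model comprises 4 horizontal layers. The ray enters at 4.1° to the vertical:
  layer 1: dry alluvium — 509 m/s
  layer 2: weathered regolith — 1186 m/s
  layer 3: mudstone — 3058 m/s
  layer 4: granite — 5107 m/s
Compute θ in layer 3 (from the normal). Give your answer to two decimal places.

25.44°

Ray parameter p = sin 4.1° / 509 = 1.4047e-04 s/m.
sin θ_3 = p·V_3 = 1.4047e-04 × 3058 = 0.4295.
θ_3 = 25.44° from the vertical.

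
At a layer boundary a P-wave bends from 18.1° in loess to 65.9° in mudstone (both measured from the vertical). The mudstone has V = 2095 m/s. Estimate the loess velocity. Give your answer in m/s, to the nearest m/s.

713 m/s

Snell's law: sin 18.1°/V₁ = sin 65.9°/V₂.
V₁ = V₂·sin 18.1°/sin 65.9° = 2095 × 0.3403 = 713.02 m/s.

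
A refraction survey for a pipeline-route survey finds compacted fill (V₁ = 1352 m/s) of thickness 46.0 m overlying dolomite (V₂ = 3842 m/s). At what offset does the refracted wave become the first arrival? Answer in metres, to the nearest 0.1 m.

132.9 m

x_cross = 2h·√((V₂+V₁)/(V₂−V₁)).
(V₂+V₁)/(V₂−V₁) = (3842+1352)/(3842−1352) = 2.0859; √ = 1.4443.
x_cross = 2·46.0·1.4443 = 132.87 m.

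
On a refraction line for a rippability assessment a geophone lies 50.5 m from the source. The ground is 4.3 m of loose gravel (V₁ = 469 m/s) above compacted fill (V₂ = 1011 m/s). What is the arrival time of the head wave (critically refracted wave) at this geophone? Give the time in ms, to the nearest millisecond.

66 ms

θ_c = arcsin(V₁/V₂) = arcsin(469/1011) = 27.64°, cos θ_c = 0.8859.
Intercept time tᵢ = 2h cos θ_c / V₁ = 2·4.3·0.8859/469 = 0.01624 s.
t = x/V₂ + tᵢ = 50.5/1011 + 0.01624 = 0.06619 s.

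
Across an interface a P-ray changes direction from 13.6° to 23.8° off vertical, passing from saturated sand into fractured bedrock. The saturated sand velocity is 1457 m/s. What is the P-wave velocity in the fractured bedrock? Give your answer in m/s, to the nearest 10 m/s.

sin 13.6° = 0.2351; sin 23.8° = 0.4035.
V₂ = V₁·(sin θ₂/sin θ₁) = 1457·(0.4035/0.2351) = 2500.47 m/s.

2500 m/s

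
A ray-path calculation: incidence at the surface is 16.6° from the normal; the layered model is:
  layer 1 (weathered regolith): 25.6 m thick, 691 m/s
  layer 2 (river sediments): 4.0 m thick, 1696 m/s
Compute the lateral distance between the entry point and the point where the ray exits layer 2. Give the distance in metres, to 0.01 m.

11.57 m

Apply Snell's law at each interface; in layer i the horizontal offset is hᵢ·tan θᵢ.
Layer 1: θ = 16.60°; offset = 25.6·tan 16.60° = 7.6317 m.
Layer 2: sin θ = 1696·sin 16.6°/691 = 0.7012, θ = 44.52°; offset = 4.0·tan 44.52° = 3.9340 m.
Total horizontal offset = 11.5657 m.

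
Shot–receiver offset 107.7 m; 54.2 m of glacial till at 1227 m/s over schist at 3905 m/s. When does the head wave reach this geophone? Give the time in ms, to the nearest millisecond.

θ_c = arcsin(V₁/V₂) = arcsin(1227/3905) = 18.31°, cos θ_c = 0.9494.
Intercept time tᵢ = 2h cos θ_c / V₁ = 2·54.2·0.9494/1227 = 0.08387 s.
t = x/V₂ + tᵢ = 107.7/3905 + 0.08387 = 0.11145 s.

111 ms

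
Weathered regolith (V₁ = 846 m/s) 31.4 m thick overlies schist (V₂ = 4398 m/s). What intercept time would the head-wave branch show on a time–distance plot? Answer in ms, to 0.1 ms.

θ_c = arcsin(V₁/V₂) = arcsin(846/4398) = 11.09°; cos θ_c = 0.9813.
tᵢ = 2h·cos θ_c / V₁ = 2·31.4·0.9813 / 846 = 0.07285 s.

72.8 ms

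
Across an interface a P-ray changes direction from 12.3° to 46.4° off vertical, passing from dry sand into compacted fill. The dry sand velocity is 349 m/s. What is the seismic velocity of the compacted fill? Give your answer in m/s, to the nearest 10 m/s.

Snell's law: sin 12.3°/V₁ = sin 46.4°/V₂.
V₂ = V₁·sin 46.4°/sin 12.3° = 349 × 3.3994 = 1186.38 m/s.

1190 m/s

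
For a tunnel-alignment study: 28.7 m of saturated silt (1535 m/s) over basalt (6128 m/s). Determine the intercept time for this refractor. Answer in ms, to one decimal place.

36.2 ms

tᵢ = 2h·√(V₂²−V₁²)/(V₁V₂).
√(V₂²−V₁²) = √(6128²−1535²) = 5932.6 m/s.
tᵢ = 2·28.7·5932.6/(1535·6128) = 0.03620 s.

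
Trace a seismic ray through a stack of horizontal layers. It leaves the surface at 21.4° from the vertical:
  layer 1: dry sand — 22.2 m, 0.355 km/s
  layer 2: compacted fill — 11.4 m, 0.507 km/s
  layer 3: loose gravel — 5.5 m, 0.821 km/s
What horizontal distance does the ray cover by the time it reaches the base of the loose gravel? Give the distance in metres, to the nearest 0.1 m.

24.3 m

p = sin θ₁/V₁ = sin 21.4°/0.355 = 1.0278e+00 s/km is conserved through the stack.
Layer 1: θ = 21.40°; offset = 22.2·tan 21.40° = 8.700 m.
Layer 2: sin θ = p·0.507 = 0.5211 → θ = 31.41°; offset = 11.4·tan 31.41° = 6.960 m.
Layer 3: sin θ = p·0.821 = 0.8438 → θ = 57.55°; offset = 5.5·tan 57.55° = 8.649 m.
Summing the layer offsets gives 24.310 m.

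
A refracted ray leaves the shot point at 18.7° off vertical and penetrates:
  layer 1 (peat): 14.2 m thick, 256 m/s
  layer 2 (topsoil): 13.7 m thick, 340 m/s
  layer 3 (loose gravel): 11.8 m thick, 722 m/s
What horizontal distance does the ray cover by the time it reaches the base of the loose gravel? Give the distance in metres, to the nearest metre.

p = sin θ₁/V₁ = sin 18.7°/256 = 1.2524e-03 s/m is conserved through the stack.
Layer 1: θ = 18.70°; offset = 14.2·tan 18.70° = 4.806 m.
Layer 2: sin θ = p·340 = 0.4258 → θ = 25.20°; offset = 13.7·tan 25.20° = 6.447 m.
Layer 3: sin θ = p·722 = 0.9042 → θ = 64.72°; offset = 11.8·tan 64.72° = 24.985 m.
Total horizontal offset = 36.239 m.

36 m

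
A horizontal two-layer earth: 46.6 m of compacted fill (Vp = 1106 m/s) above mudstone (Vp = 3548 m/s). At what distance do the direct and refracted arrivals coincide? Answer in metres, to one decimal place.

128.7 m

θ_c = arcsin(1106/3548) = 18.16°, so cos θ_c = 0.9502 and tᵢ = 2h cos θ_c/V₁ = 0.0801 s.
At crossover x/V₁ = x/V₂ + tᵢ ⇒ x = tᵢ/(1/V₁ − 1/V₂) = 0.08007/(9.0416e-04 − 2.8185e-04) = 128.66 m.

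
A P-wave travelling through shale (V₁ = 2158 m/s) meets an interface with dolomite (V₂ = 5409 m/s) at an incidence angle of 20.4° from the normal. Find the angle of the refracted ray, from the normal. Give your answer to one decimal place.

60.9°

sin θ₁/V₁ = sin θ₂/V₂ ⇒ sin θ₂ = 5409·sin 20.4°/2158 = 5409·0.3486/2158 = 0.8737.
θ₂ = sin⁻¹(0.8737) = 60.89° (from vertical).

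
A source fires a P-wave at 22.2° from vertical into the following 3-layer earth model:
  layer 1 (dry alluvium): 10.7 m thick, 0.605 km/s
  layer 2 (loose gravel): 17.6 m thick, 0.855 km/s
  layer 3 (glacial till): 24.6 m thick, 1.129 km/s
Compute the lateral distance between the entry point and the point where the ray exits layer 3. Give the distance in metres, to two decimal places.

39.94 m

p = sin θ₁/V₁ = sin 22.2°/0.605 = 6.2453e-01 s/km is conserved through the stack.
Layer 1: θ = 22.20°; offset = 10.7·tan 22.20° = 4.3666 m.
Layer 2: sin θ = p·0.855 = 0.5340 → θ = 32.27°; offset = 17.6·tan 32.27° = 11.1152 m.
Layer 3: sin θ = p·1.129 = 0.7051 → θ = 44.84°; offset = 24.6·tan 44.84° = 24.4606 m.
Total horizontal offset = 39.9424 m.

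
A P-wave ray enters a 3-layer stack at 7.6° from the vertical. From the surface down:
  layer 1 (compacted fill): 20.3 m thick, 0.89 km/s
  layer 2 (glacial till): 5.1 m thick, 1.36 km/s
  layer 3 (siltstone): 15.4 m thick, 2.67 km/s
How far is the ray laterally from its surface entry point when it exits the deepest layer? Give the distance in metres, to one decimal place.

10.4 m

Apply Snell's law at each interface; in layer i the horizontal offset is hᵢ·tan θᵢ.
Layer 1: θ = 7.60°; offset = 20.3·tan 7.60° = 2.709 m.
Layer 2: sin θ = 1.36·sin 7.6°/0.89 = 0.2021, θ = 11.66°; offset = 5.1·tan 11.66° = 1.052 m.
Layer 3: sin θ = 2.67·sin 7.6°/0.89 = 0.3968, θ = 23.38°; offset = 15.4·tan 23.38° = 6.657 m.
Σ offsets = 10.418 m.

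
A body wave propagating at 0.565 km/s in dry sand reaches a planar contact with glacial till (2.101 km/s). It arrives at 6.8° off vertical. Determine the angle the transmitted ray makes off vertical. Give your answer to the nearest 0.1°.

26.1°

sin θ₁/V₁ = sin θ₂/V₂ ⇒ sin θ₂ = 2.101·sin 6.8°/0.565 = 2.101·0.1184/0.565 = 0.4403.
θ₂ = arcsin 0.4403 = 26.12° from the normal.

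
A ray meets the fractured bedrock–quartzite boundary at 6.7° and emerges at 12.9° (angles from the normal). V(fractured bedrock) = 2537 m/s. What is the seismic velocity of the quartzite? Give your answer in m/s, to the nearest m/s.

4855 m/s

sin 6.7° = 0.1167; sin 12.9° = 0.2233.
V₂ = V₁·(sin θ₂/sin θ₁) = 2537·(0.2233/0.1167) = 4854.56 m/s.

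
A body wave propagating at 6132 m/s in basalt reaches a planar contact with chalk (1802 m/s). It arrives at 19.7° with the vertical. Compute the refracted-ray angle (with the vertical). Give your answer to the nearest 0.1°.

sin θ₁/V₁ = sin θ₂/V₂ ⇒ sin θ₂ = 1802·sin 19.7°/6132 = 1802·0.3371/6132 = 0.0991.
θ₂ = sin⁻¹(0.0991) = 5.69° (from vertical).

5.7°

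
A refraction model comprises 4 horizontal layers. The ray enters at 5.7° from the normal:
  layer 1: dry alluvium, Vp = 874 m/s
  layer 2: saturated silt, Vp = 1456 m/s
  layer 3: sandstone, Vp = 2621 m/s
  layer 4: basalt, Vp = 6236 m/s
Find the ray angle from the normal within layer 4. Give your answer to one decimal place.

Snell's law across each interface conserves sin θ / V, so sin θ_4 = V_4·sin θ₁/V₁.
sin θ_4 = 6236 × sin 5.7° / 874 = 0.7086.
θ_4 = arcsin 0.7086 = 45.12°.

45.1°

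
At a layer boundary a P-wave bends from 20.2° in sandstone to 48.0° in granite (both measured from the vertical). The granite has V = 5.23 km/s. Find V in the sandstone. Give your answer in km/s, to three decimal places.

2.430 km/s

sin 20.2° = 0.3453; sin 48.0° = 0.7431.
V₁ = V₂·(sin θ₁/sin θ₂) = 5.23·(0.3453/0.7431) = 2.430 km/s.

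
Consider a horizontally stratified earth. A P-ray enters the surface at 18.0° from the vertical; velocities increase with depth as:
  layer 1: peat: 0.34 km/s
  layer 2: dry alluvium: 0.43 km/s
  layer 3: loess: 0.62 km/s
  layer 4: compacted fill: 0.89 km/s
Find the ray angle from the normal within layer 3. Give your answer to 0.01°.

Ray parameter p = sin 18.0° / 0.34 = 9.0887e-01 s/km.
sin θ_3 = p·V_3 = 9.0887e-01 × 0.62 = 0.5635.
θ_3 = 34.30° from the vertical.

34.30°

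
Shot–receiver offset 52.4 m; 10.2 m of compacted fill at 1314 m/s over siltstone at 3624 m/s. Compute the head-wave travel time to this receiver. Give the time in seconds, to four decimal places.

0.0289 s

t = x/V₂ + 2h·√(V₂²−V₁²)/(V₁V₂).
√(V₂²−V₁²) = √(3624²−1314²) = 3377.4 m/s; delay term = 2·10.2·3377.4/(1314·3624) = 0.01447 s.
t = 52.4/3624 + 0.01447 = 0.02893 s.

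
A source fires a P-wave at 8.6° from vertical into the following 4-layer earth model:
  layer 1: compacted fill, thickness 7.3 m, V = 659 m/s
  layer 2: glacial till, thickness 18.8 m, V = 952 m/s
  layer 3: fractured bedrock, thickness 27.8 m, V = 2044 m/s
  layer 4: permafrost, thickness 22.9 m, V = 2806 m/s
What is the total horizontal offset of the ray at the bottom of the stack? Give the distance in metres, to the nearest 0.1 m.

p = sin θ₁/V₁ = sin 8.6°/659 = 2.2691e-04 s/m is conserved through the stack.
Layer 1: θ = 8.60°; offset = 7.3·tan 8.60° = 1.104 m.
Layer 2: sin θ = p·952 = 0.2160 → θ = 12.48°; offset = 18.8·tan 12.48° = 4.159 m.
Layer 3: sin θ = p·2044 = 0.4638 → θ = 27.63°; offset = 27.8·tan 27.63° = 14.554 m.
Layer 4: sin θ = p·2806 = 0.6367 → θ = 39.55°; offset = 22.9·tan 39.55° = 18.909 m.
Summing the layer offsets gives 38.727 m.

38.7 m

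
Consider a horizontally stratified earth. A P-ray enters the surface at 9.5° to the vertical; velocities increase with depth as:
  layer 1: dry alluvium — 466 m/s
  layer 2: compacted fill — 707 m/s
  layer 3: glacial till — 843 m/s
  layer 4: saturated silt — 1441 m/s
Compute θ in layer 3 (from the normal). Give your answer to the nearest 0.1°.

Snell's law across each interface conserves sin θ / V, so sin θ_3 = V_3·sin θ₁/V₁.
sin θ_3 = 843 × sin 9.5° / 466 = 0.2986.
θ_3 = arcsin 0.2986 = 17.37°.

17.4°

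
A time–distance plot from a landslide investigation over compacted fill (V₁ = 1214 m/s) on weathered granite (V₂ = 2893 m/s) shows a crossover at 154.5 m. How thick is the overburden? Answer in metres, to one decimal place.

49.4 m

h = (x_cross/2)·√((V₂−V₁)/(V₂+V₁)).
(V₂−V₁)/(V₂+V₁) = (2893−1214)/(2893+1214) = 0.4088; √ = 0.6394.
h = (154.5/2)·0.6394 = 49.39 m.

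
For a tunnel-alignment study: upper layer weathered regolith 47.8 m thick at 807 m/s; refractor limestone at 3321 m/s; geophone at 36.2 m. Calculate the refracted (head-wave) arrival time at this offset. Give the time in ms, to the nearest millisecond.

θ_c = arcsin(V₁/V₂) = arcsin(807/3321) = 14.06°, cos θ_c = 0.9700.
Intercept time tᵢ = 2h cos θ_c / V₁ = 2·47.8·0.9700/807 = 0.11491 s.
t = x/V₂ + tᵢ = 36.2/3321 + 0.11491 = 0.12581 s.

126 ms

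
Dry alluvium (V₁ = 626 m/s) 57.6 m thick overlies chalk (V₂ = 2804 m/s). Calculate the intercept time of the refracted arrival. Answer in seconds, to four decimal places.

0.1794 s

θ_c = arcsin(V₁/V₂) = arcsin(626/2804) = 12.90°; cos θ_c = 0.9748.
tᵢ = 2h·cos θ_c / V₁ = 2·57.6·0.9748 / 626 = 0.17938 s.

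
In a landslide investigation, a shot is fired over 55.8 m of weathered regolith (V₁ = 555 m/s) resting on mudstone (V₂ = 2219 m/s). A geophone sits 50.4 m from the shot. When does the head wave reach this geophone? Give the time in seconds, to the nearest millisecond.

0.217 s

θ_c = arcsin(V₁/V₂) = arcsin(555/2219) = 14.48°, cos θ_c = 0.9682.
Intercept time tᵢ = 2h cos θ_c / V₁ = 2·55.8·0.9682/555 = 0.19469 s.
t = x/V₂ + tᵢ = 50.4/2219 + 0.19469 = 0.21740 s.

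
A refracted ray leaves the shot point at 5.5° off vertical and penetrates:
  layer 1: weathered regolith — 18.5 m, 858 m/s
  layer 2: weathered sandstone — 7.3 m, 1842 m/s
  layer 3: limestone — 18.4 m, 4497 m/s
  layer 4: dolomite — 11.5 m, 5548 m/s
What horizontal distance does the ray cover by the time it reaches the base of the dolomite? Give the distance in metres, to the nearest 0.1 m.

p = sin θ₁/V₁ = sin 5.5°/858 = 1.1171e-04 s/m is conserved through the stack.
Layer 1: θ = 5.50°; offset = 18.5·tan 5.50° = 1.781 m.
Layer 2: sin θ = p·1842 = 0.2058 → θ = 11.87°; offset = 7.3·tan 11.87° = 1.535 m.
Layer 3: sin θ = p·4497 = 0.5024 → θ = 30.16°; offset = 18.4·tan 30.16° = 10.690 m.
Layer 4: sin θ = p·5548 = 0.6198 → θ = 38.30°; offset = 11.5·tan 38.30° = 9.082 m.
Σ offsets = 23.088 m.

23.1 m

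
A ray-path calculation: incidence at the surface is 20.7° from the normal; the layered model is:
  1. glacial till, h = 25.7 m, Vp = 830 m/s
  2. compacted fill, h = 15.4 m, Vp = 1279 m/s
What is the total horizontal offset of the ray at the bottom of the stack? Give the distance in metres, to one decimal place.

Apply Snell's law at each interface; in layer i the horizontal offset is hᵢ·tan θᵢ.
Layer 1: θ = 20.70°; offset = 25.7·tan 20.70° = 9.711 m.
Layer 2: sin θ = 1279·sin 20.7°/830 = 0.5447, θ = 33.00°; offset = 15.4·tan 33.00° = 10.002 m.
Total horizontal offset = 19.713 m.

19.7 m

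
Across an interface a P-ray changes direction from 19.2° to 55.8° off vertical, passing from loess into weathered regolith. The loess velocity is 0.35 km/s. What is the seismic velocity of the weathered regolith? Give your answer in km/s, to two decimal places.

0.88 km/s

Snell's law: sin 19.2°/V₁ = sin 55.8°/V₂.
V₂ = V₁·sin 55.8°/sin 19.2° = 0.35 × 2.5149 = 0.88 km/s.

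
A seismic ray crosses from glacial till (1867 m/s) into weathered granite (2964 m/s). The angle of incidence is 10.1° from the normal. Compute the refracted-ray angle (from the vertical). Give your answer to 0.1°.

Snell's law: sin θ₂ = (V₂/V₁)·sin θ₁ = (2964/1867)·sin 10.1° = 0.2784.
θ₂ = arcsin 0.2784 = 16.17° from the normal.

16.2°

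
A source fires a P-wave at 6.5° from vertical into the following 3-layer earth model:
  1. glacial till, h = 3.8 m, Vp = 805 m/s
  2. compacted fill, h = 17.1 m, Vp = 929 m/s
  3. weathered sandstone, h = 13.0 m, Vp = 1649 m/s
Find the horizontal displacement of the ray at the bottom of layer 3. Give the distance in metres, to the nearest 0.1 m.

5.8 m

Apply Snell's law at each interface; in layer i the horizontal offset is hᵢ·tan θᵢ.
Layer 1: θ = 6.50°; offset = 3.8·tan 6.50° = 0.433 m.
Layer 2: sin θ = 929·sin 6.5°/805 = 0.1306, θ = 7.51°; offset = 17.1·tan 7.51° = 2.253 m.
Layer 3: sin θ = 1649·sin 6.5°/805 = 0.2319, θ = 13.41°; offset = 13.0·tan 13.41° = 3.099 m.
Σ offsets = 5.785 m.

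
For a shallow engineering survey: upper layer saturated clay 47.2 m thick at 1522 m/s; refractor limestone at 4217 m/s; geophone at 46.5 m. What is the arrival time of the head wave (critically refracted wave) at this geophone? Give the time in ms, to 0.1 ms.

t = x/V₂ + 2h·√(V₂²−V₁²)/(V₁V₂).
√(V₂²−V₁²) = √(4217²−1522²) = 3932.8 m/s; delay term = 2·47.2·3932.8/(1522·4217) = 0.05784 s.
t = 46.5/4217 + 0.05784 = 0.06887 s.

68.9 ms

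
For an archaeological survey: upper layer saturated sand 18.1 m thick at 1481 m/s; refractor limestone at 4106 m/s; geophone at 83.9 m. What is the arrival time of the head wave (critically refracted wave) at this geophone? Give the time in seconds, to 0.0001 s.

0.0432 s

θ_c = arcsin(V₁/V₂) = arcsin(1481/4106) = 21.14°, cos θ_c = 0.9327.
Intercept time tᵢ = 2h cos θ_c / V₁ = 2·18.1·0.9327/1481 = 0.02280 s.
t = x/V₂ + tᵢ = 83.9/4106 + 0.02280 = 0.04323 s.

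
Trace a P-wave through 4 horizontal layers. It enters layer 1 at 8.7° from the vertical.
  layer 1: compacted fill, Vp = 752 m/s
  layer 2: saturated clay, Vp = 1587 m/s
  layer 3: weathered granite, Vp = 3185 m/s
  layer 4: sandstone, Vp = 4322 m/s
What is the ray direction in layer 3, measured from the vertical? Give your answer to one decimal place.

39.8°

Ray parameter p = sin 8.7° / 752 = 2.0114e-04 s/m.
sin θ_3 = p·V_3 = 2.0114e-04 × 3185 = 0.6406.
θ_3 = 39.84° from the vertical.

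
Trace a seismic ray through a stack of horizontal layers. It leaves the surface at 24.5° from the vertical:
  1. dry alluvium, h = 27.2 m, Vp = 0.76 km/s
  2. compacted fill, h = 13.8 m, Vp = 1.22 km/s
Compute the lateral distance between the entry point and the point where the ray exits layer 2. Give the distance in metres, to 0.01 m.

p = sin θ₁/V₁ = sin 24.5°/0.76 = 5.4565e-01 s/km is conserved through the stack.
Layer 1: θ = 24.50°; offset = 27.2·tan 24.50° = 12.3958 m.
Layer 2: sin θ = p·1.22 = 0.6657 → θ = 41.74°; offset = 13.8·tan 41.74° = 12.3107 m.
Total horizontal offset = 24.7064 m.

24.71 m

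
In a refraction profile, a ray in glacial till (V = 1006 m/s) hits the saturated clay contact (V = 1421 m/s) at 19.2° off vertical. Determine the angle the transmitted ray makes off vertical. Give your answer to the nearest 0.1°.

27.7°

Snell's law: sin θ₂ = (V₂/V₁)·sin θ₁ = (1421/1006)·sin 19.2° = 0.4645.
θ₂ = sin⁻¹(0.4645) = 27.68° (from vertical).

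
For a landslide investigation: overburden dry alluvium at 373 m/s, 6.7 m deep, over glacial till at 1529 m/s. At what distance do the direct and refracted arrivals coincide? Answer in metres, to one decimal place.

17.2 m

θ_c = arcsin(373/1529) = 14.12°, so cos θ_c = 0.9698 and tᵢ = 2h cos θ_c/V₁ = 0.0348 s.
At crossover x/V₁ = x/V₂ + tᵢ ⇒ x = tᵢ/(1/V₁ − 1/V₂) = 0.03484/(2.6810e-03 − 6.5402e-04) = 17.19 m.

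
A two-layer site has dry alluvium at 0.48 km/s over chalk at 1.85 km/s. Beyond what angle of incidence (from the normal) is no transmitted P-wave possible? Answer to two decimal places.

At critical incidence the refracted ray runs along the interface (θ₂ = 90°), so sin θ_c = V₁/V₂.
θ_c = arcsin(0.48/1.85) = arcsin 0.2595 = 15.04°.

15.04°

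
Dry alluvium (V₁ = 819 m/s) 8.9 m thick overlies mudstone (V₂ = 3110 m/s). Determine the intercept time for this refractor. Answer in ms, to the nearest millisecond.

tᵢ = 2h·√(V₂²−V₁²)/(V₁V₂).
√(V₂²−V₁²) = √(3110²−819²) = 3000.2 m/s.
tᵢ = 2·8.9·3000.2/(819·3110) = 0.02097 s.

21 ms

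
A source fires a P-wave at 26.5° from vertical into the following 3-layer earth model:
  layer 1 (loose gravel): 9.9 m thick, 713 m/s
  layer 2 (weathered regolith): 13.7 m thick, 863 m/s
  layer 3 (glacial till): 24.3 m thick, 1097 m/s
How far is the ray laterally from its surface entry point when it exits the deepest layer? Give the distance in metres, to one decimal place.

36.7 m

p = sin θ₁/V₁ = sin 26.5°/713 = 6.2580e-04 s/m is conserved through the stack.
Layer 1: θ = 26.50°; offset = 9.9·tan 26.50° = 4.936 m.
Layer 2: sin θ = p·863 = 0.5401 → θ = 32.69°; offset = 13.7·tan 32.69° = 8.791 m.
Layer 3: sin θ = p·1097 = 0.6865 → θ = 43.35°; offset = 24.3·tan 43.35° = 22.943 m.
Summing the layer offsets gives 36.670 m.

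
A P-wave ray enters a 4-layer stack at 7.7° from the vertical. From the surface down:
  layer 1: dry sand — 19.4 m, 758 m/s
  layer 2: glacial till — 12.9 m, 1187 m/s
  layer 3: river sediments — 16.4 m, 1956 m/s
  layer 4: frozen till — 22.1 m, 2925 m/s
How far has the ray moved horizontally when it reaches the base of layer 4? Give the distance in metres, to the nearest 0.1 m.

Apply Snell's law at each interface; in layer i the horizontal offset is hᵢ·tan θᵢ.
Layer 1: θ = 7.70°; offset = 19.4·tan 7.70° = 2.623 m.
Layer 2: sin θ = 1187·sin 7.7°/758 = 0.2098, θ = 12.11°; offset = 12.9·tan 12.11° = 2.768 m.
Layer 3: sin θ = 1956·sin 7.7°/758 = 0.3457, θ = 20.23°; offset = 16.4·tan 20.23° = 6.043 m.
Layer 4: sin θ = 2925·sin 7.7°/758 = 0.5170, θ = 31.13°; offset = 22.1·tan 31.13° = 13.349 m.
Total horizontal offset = 24.783 m.

24.8 m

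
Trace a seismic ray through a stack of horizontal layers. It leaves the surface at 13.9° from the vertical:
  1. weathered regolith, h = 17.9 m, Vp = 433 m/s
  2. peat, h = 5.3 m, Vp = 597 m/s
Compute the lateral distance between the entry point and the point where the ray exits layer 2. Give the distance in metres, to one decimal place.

Ray parameter p = sin 13.9° / 433 m/s = 5.5480e-04 s/m.
Layer 1: θ = 13.90°; offset = 17.9·tan 13.90° = 4.430 m.
Layer 2: sin θ = p·597 = 0.3312 → θ = 19.34°; offset = 5.3·tan 19.34° = 1.860 m.
Summing the layer offsets gives 6.290 m.

6.3 m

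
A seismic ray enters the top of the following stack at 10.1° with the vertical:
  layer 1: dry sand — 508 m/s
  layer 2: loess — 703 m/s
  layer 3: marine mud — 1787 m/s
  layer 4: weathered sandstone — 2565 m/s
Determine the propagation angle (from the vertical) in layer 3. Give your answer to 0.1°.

38.1°

Ray parameter p = sin 10.1° / 508 = 3.4521e-04 s/m.
sin θ_3 = p·V_3 = 3.4521e-04 × 1787 = 0.6169.
θ_3 = 38.09° from the vertical.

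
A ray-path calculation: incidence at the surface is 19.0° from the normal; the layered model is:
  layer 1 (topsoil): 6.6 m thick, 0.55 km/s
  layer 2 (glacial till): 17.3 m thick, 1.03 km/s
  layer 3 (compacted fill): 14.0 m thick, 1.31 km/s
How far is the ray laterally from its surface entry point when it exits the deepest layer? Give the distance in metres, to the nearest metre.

33 m

p = sin θ₁/V₁ = sin 19.0°/0.55 = 5.9194e-01 s/km is conserved through the stack.
Layer 1: θ = 19.00°; offset = 6.6·tan 19.00° = 2.273 m.
Layer 2: sin θ = p·1.03 = 0.6097 → θ = 37.57°; offset = 17.3·tan 37.57° = 13.307 m.
Layer 3: sin θ = p·1.31 = 0.7754 → θ = 50.85°; offset = 14.0·tan 50.85° = 17.193 m.
Summing the layer offsets gives 32.773 m.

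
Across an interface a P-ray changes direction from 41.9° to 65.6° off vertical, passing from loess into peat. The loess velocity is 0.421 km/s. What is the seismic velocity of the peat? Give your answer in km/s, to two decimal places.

Snell's law: sin 41.9°/V₁ = sin 65.6°/V₂.
V₂ = V₁·sin 65.6°/sin 41.9° = 0.421 × 1.3636 = 0.57 km/s.

0.57 km/s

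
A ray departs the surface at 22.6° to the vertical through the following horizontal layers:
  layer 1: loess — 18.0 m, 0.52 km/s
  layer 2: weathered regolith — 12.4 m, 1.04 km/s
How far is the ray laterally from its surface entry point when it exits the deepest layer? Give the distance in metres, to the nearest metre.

22 m

Ray parameter p = sin 22.6° / 0.52 km/s = 7.3903e-01 s/km.
Layer 1: θ = 22.60°; offset = 18.0·tan 22.60° = 7.493 m.
Layer 2: sin θ = p·1.04 = 0.7686 → θ = 50.23°; offset = 12.4·tan 50.23° = 14.897 m.
Σ offsets = 22.390 m.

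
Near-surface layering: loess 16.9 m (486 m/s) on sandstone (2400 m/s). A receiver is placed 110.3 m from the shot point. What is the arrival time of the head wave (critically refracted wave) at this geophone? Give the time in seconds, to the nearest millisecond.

0.114 s

t = x/V₂ + 2h·√(V₂²−V₁²)/(V₁V₂).
√(V₂²−V₁²) = √(2400²−486²) = 2350.3 m/s; delay term = 2·16.9·2350.3/(486·2400) = 0.06811 s.
t = 110.3/2400 + 0.06811 = 0.11406 s.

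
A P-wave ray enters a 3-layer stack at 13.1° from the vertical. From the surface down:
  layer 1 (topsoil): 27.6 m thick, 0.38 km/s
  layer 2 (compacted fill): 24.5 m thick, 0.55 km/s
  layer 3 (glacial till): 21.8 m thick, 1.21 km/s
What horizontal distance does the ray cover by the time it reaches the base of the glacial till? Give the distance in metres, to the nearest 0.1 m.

37.7 m

p = sin θ₁/V₁ = sin 13.1°/0.38 = 5.9645e-01 s/km is conserved through the stack.
Layer 1: θ = 13.10°; offset = 27.6·tan 13.10° = 6.423 m.
Layer 2: sin θ = p·0.55 = 0.3280 → θ = 19.15°; offset = 24.5·tan 19.15° = 8.508 m.
Layer 3: sin θ = p·1.21 = 0.7217 → θ = 46.20°; offset = 21.8·tan 46.20° = 22.729 m.
Σ offsets = 37.660 m.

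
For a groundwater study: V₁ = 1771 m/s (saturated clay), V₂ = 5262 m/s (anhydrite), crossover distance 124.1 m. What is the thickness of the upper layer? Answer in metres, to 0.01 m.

x_cross = 2h·√((V₂+V₁)/(V₂−V₁)) → h = x_cross / (2·√((V₂+V₁)/(V₂−V₁))).
√((V₂+V₁)/(V₂−V₁)) = √((5262+1771)/(5262−1771)) = 1.4194.
h = 124.1 / (2·1.4194) = 43.72 m.

43.72 m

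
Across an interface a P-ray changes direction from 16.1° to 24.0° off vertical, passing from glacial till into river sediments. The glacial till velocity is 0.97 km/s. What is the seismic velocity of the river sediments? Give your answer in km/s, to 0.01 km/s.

1.42 km/s

sin 16.1° = 0.2773; sin 24.0° = 0.4067.
V₂ = V₁·(sin θ₂/sin θ₁) = 0.97·(0.4067/0.2773) = 1.42 km/s.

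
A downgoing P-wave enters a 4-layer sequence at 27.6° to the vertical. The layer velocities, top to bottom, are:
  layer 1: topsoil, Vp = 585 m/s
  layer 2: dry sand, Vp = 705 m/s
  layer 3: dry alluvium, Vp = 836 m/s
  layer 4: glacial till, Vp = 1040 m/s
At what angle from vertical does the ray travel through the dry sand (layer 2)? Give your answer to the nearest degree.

Snell's law across each interface conserves sin θ / V, so sin θ_2 = V_2·sin θ₁/V₁.
sin θ_2 = 705 × sin 27.6° / 585 = 0.5583.
θ_2 = 33.94° from the vertical.

34°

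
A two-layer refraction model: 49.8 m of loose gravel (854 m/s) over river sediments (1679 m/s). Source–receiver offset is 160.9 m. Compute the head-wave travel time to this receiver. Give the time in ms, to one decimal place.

θ_c = arcsin(V₁/V₂) = arcsin(854/1679) = 30.57°, cos θ_c = 0.8610.
Intercept time tᵢ = 2h cos θ_c / V₁ = 2·49.8·0.8610/854 = 0.10041 s.
t = x/V₂ + tᵢ = 160.9/1679 + 0.10041 = 0.19625 s.

196.2 ms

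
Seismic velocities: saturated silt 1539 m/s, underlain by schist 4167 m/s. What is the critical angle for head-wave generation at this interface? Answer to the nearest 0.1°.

Critical incidence: sin θ_c = V₁/V₂ = 1539/4167 = 0.3693.
θ_c = arcsin 0.3693 = 21.67°.

21.7°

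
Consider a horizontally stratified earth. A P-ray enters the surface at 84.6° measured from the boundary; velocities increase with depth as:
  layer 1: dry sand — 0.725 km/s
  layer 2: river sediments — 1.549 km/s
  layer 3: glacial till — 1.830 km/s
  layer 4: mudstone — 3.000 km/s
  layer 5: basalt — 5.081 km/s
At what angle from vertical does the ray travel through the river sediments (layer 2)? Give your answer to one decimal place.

11.6°

From the normal: θ₁ = 90° − 84.6° = 5.4°.
Snell's law across each interface conserves sin θ / V, so sin θ_2 = V_2·sin θ₁/V₁.
sin θ_2 = 1.549 × sin 5.4° / 0.725 = 0.2011.
θ_2 = 11.60° from the vertical.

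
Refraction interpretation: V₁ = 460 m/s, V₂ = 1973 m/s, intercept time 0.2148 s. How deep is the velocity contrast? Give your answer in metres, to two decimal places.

θ_c = arcsin(460/1973) = 13.48°; cos θ_c = 0.9724.
tᵢ = 2h cos θ_c/V₁ ⇒ h = tᵢ·V₁/(2 cos θ_c) = 0.2148·460/(2·0.9724) = 50.80 m.

50.80 m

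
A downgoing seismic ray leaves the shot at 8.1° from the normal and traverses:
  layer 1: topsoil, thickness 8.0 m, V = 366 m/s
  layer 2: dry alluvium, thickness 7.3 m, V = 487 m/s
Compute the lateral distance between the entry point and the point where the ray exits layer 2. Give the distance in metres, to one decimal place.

2.5 m

Apply Snell's law at each interface; in layer i the horizontal offset is hᵢ·tan θᵢ.
Layer 1: θ = 8.10°; offset = 8.0·tan 8.10° = 1.139 m.
Layer 2: sin θ = 487·sin 8.1°/366 = 0.1875, θ = 10.81°; offset = 7.3·tan 10.81° = 1.393 m.
Σ offsets = 2.532 m.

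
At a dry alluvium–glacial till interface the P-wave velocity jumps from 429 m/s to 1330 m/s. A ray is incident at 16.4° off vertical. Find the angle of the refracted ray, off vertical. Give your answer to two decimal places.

Snell's law: sin θ₂ = (V₂/V₁)·sin θ₁ = (1330/429)·sin 16.4° = 0.8753.
θ₂ = arcsin 0.8753 = 61.08° from the normal.

61.08°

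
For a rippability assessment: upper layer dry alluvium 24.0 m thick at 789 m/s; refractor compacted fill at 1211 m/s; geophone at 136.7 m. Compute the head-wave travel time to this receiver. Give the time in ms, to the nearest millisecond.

θ_c = arcsin(V₁/V₂) = arcsin(789/1211) = 40.66°, cos θ_c = 0.7586.
Intercept time tᵢ = 2h cos θ_c / V₁ = 2·24.0·0.7586/789 = 0.04615 s.
t = x/V₂ + tᵢ = 136.7/1211 + 0.04615 = 0.15903 s.

159 ms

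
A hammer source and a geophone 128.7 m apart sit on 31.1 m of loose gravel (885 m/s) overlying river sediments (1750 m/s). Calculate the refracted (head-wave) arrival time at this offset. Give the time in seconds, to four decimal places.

t = x/V₂ + 2h·√(V₂²−V₁²)/(V₁V₂).
√(V₂²−V₁²) = √(1750²−885²) = 1509.7 m/s; delay term = 2·31.1·1509.7/(885·1750) = 0.06063 s.
t = 128.7/1750 + 0.06063 = 0.13418 s.

0.1342 s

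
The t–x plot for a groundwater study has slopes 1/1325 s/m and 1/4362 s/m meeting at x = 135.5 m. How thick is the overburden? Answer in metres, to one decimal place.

x_cross = 2h·√((V₂+V₁)/(V₂−V₁)) → h = x_cross / (2·√((V₂+V₁)/(V₂−V₁))).
√((V₂+V₁)/(V₂−V₁)) = √((4362+1325)/(4362−1325)) = 1.3684.
h = 135.5 / (2·1.3684) = 49.51 m.

49.5 m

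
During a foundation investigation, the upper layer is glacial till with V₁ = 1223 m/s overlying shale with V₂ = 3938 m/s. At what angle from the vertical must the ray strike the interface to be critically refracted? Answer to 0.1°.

18.1°

At critical incidence the refracted ray runs along the interface (θ₂ = 90°), so sin θ_c = V₁/V₂.
θ_c = arcsin(1223/3938) = arcsin 0.3106 = 18.09°.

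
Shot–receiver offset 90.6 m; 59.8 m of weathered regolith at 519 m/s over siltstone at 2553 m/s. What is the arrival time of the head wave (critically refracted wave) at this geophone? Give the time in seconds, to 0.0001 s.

0.2611 s

θ_c = arcsin(V₁/V₂) = arcsin(519/2553) = 11.73°, cos θ_c = 0.9791.
Intercept time tᵢ = 2h cos θ_c / V₁ = 2·59.8·0.9791/519 = 0.22563 s.
t = x/V₂ + tᵢ = 90.6/2553 + 0.22563 = 0.26112 s.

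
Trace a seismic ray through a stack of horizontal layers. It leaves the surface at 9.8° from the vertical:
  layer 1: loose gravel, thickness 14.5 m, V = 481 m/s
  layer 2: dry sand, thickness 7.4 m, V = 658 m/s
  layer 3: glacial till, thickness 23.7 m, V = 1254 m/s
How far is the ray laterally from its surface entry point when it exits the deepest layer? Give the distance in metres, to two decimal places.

p = sin θ₁/V₁ = sin 9.8°/481 = 3.5387e-04 s/m is conserved through the stack.
Layer 1: θ = 9.80°; offset = 14.5·tan 9.80° = 2.5046 m.
Layer 2: sin θ = p·658 = 0.2328 → θ = 13.46°; offset = 7.4·tan 13.46° = 1.7717 m.
Layer 3: sin θ = p·1254 = 0.4437 → θ = 26.34°; offset = 23.7·tan 26.34° = 11.7355 m.
Σ offsets = 16.0119 m.

16.01 m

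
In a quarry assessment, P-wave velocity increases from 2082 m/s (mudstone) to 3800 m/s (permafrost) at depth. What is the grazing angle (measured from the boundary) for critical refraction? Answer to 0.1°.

At critical incidence the refracted ray runs along the interface (θ₂ = 90°), so sin θ_c = V₁/V₂.
θ_c = arcsin(2082/3800) = arcsin 0.5479 = 33.22°.
Measured from the interface: 90° − 33.22° = 56.78°.

56.8°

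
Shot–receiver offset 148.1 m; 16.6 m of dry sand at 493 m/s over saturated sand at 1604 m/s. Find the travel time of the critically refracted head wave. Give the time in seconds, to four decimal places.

θ_c = arcsin(V₁/V₂) = arcsin(493/1604) = 17.90°, cos θ_c = 0.9516.
Intercept time tᵢ = 2h cos θ_c / V₁ = 2·16.6·0.9516/493 = 0.06408 s.
t = x/V₂ + tᵢ = 148.1/1604 + 0.06408 = 0.15641 s.

0.1564 s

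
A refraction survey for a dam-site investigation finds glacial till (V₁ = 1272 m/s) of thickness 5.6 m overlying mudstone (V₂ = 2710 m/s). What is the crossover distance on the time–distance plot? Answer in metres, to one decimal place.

x_cross = 2h·√((V₂+V₁)/(V₂−V₁)).
(V₂+V₁)/(V₂−V₁) = (2710+1272)/(2710−1272) = 2.7691; √ = 1.6641.
x_cross = 2·5.6·1.6641 = 18.64 m.

18.6 m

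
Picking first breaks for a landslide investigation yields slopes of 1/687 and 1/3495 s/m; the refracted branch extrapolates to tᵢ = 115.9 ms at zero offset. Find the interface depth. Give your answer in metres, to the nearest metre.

θ_c = arcsin(687/3495) = 11.34°; cos θ_c = 0.9805.
tᵢ = 2h cos θ_c/V₁ ⇒ h = tᵢ·V₁/(2 cos θ_c) = 0.1159·687/(2·0.9805) = 40.60 m.

41 m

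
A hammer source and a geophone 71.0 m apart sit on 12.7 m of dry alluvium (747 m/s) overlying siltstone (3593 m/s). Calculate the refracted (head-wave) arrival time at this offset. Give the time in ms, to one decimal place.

θ_c = arcsin(V₁/V₂) = arcsin(747/3593) = 12.00°, cos θ_c = 0.9781.
Intercept time tᵢ = 2h cos θ_c / V₁ = 2·12.7·0.9781/747 = 0.03326 s.
t = x/V₂ + tᵢ = 71.0/3593 + 0.03326 = 0.05302 s.

53.0 ms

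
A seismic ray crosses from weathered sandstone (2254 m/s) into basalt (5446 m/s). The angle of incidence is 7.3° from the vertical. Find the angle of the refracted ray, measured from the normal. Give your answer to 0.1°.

17.9°

sin θ₁/V₁ = sin θ₂/V₂ ⇒ sin θ₂ = 5446·sin 7.3°/2254 = 5446·0.1271/2254 = 0.3070.
θ₂ = sin⁻¹(0.3070) = 17.88° (from vertical).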